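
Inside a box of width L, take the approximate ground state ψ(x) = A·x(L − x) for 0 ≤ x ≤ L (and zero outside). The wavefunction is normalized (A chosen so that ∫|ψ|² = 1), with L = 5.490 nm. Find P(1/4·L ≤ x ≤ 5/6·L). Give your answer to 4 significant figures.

P = ∫_{1/4·L}^{5/6·L} |ψ(x)|² dx.
With A² fixed by ∫|ψ|² = 1, i.e. A² = (L^5/30)^(−1), substitute and integrate.
Let u = x/L; then A² and the length scale cancel, so P = ∫_{1/4}^{5/6} u^2·(1 - u)^2 du ÷ ∫_{0}^{1} u^2·(1 - u)^2 du.
An antiderivative of u^2·(1 - u)^2 is u^3·(6·u^2 - 15·u + 10)/30; evaluating from 1/4 to 5/6 gives ≈ 0.0286997, while the full integral is 1/30.
This works out to P = 0.86099.

P ≈ 0.8610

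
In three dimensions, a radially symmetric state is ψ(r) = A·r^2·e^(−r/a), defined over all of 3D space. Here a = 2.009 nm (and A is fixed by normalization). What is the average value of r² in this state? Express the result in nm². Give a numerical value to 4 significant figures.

⟨r^2⟩ ≈ 56.51 nm^2

⟨r²⟩ = ∫ r^2 |ψ|² 4πr² dr over the full domain.
Recall ∫₀^∞ r^m e^(−r/β) dr = m!·β^(m+1), since the A² factors cancel between numerator and denominator, ⟨r²⟩ = 14·a^2.
With a = 2.009, ⟨r^2⟩ = 56.505.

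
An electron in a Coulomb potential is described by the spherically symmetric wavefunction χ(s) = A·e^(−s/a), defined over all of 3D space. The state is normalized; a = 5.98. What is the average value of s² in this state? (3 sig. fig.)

⟨s^2⟩ ≈ 107

⟨s²⟩ = ∫ s^2 |χ|² 4πs² ds over the full domain.
Evaluating both integrals, ⟨s²⟩ = 3·a^2.
Putting a = 5.98 gives 107.3.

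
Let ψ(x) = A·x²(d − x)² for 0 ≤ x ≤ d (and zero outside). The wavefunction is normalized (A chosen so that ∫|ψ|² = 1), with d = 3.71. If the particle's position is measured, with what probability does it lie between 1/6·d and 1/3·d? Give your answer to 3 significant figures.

P ≈ 0.136

The probability is P = ∫ |ψ|² dx over [1/6·d, 1/3·d].
The normalization integral ∫|ψ|²dx over the whole domain equals d^9/630·A², and A² cancels in the ratio.
In terms of u = x/d (A² and the length scale cancel between numerator and denominator), P = [∫_{1/6}^{1/3} u^4·(1 - u)^4 du] / [∫_{0}^{1} u^4·(1 - u)^4 du].
With ∫ u^4·(1 - u)^4 du = u^5·(70·u^4 - 315·u^3 + 540·u^2 - 420·u + 126)/630 + C, the region integral is ≈ 0.00021571 and the full one is 1/630.
The result is P = 0.1359.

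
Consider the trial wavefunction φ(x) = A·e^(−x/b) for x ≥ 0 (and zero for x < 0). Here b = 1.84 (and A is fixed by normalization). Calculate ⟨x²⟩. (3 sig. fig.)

⟨x^2⟩ ≈ 1.69

By definition ⟨x²⟩ = ∫ x^2 |φ(x)|² dx.
Recall ∫₀^∞ x^m e^(−x/β) dx = m!·β^(m+1), the ratio of the moment integral to the normalization integral gives ⟨x²⟩ = b^2/2.
Putting b = 1.84 gives 1.693.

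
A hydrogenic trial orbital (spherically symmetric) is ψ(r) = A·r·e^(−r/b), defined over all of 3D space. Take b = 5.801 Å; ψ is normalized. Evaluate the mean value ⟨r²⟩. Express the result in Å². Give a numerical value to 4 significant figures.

⟨r^2⟩ ≈ 252.4 Å^2

The expectation value is the |ψ|²-weighted average of r^2: ∫ r^2|ψ|² 4πr² dr.
Evaluating both integrals, ⟨r²⟩ = 15·b^2/2.
Putting b = 5.801 gives 252.39.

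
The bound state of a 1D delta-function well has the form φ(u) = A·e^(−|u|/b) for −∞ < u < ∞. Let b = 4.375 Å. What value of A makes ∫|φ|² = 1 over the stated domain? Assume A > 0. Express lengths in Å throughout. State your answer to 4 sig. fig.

A ≈ 0.4781 Å^(-1/2)

Normalization requires ∫|φ|² du = 1, integrated from −∞ to ∞.
With ∫₀^∞ u^0 e^(−αu) du = 0!/α^1, carrying out the integral gives A² · b.
So A² = (b)^(−1).
Substituting b = 4.375 gives A² = 0.22857, so A = 0.47809.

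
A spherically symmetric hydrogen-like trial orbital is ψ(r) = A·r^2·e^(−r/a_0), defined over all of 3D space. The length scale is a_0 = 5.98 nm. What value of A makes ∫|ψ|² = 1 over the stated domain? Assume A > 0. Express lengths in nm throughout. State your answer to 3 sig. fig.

A ≈ 0.000227 nm^(-7/2)

We need A² ∫|f|² 4πr² dr = 1, taking the integral from 0 to ∞.
In 3D with spherical symmetry the volume element is 4πr² dr.
Recall ∫₀^∞ r^m e^(−r/β) dr = m!·β^(m+1), carrying out the integral gives A² · 45·π·a_0^7/2.
Setting this equal to 1 gives A² = 1/(45·π·a_0^7/2).
Plugging in a_0 = 5.98 yields A = 0.0002274.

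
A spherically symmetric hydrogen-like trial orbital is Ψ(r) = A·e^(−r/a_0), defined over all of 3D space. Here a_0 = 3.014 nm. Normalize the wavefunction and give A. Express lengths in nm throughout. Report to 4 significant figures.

We need A² ∫|f|² 4πr² dr = 1, taking the integral from 0 to ∞.
(Spherical symmetry: dV = 4πr² dr.)
Using ∫₀^∞ rⁿ e^(−αr) dr = n!/αⁿ⁺¹, with Ψ = A·e^(−r/a_0), the integral evaluates to A²·[π·a_0^3].
So A² = (π·a_0^3)^(−1).
Plugging in a_0 = 3.014 yields A = 0.10782.

A ≈ 0.1078 nm^(-3/2)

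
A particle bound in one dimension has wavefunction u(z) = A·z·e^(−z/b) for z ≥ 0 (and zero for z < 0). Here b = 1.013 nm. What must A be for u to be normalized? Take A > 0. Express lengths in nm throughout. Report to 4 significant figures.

A ≈ 1.962 nm^(-3/2)

Require ∫ |u|² dz = 1 over the whole domain.
Using ∫₀^∞ zⁿ e^(−αz) dz = n!/αⁿ⁺¹, carrying out the integral gives A² · b^3/4.
So A² = (b^3/4)^(−1).
Plugging in b = 1.013 yields A = 1.9616.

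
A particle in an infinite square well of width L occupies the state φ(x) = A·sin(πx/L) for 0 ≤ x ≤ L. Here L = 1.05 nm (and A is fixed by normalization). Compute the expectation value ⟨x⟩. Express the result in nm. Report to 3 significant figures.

⟨x⟩ = ∫ x |φ|² dx over the full domain.
Evaluating both integrals, ⟨x⟩ = L/2.
With L = 1.05, ⟨x⟩ = 0.5250.

⟨x⟩ ≈ 0.525 nm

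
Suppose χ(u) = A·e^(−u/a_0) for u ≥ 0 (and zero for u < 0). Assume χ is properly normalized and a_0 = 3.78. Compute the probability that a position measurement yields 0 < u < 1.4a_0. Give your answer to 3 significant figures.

P = ∫_{0}^{1.4a_0} |χ(u)|² du.
Since A² = 1/(a_0/2), this is the region integral divided by the full normalization integral.
In terms of t = u/a_0 (A² and the length scale cancel between numerator and denominator), P = [∫_{0}^{1.4} e^(-2·t) dt] / [∫_{0}^{∞} e^(-2·t) dt].
Using ∫ e^(-2·t) dt = -e^(-2·t)/2, the numerator is 1/2 - e^(-14/5)/2 and the denominator is 1/2.
Evaluating gives P = 0.9392.

P ≈ 0.939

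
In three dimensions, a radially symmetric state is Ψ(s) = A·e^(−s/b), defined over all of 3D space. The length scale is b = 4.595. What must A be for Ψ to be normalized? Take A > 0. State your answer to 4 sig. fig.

We need A² ∫|f|² 4πs² ds = 1, taking the integral from 0 to ∞.
The angular integral contributes 4π, leaving ∫₀^∞ s²|Ψ|² ds.
Using ∫₀^∞ sⁿ e^(−αs) ds = n!/αⁿ⁺¹, ∫|Ψ|² 4πs² ds = A²·(π·b^3).
So A² = (π·b^3)^(−1).
Plugging in b = 4.595 yields A = 0.057279.

A ≈ 0.05728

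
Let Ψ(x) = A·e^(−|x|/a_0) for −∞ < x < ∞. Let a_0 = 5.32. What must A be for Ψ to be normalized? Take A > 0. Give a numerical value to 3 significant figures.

A ≈ 0.434

Require ∫ |Ψ|² dx = 1 over the whole domain.
With Ψ = A·e^(−|x|/a_0), the integral evaluates to A²·[a_0].
With a_0 = 5.32: A² = 0.1880 and A = 0.4336.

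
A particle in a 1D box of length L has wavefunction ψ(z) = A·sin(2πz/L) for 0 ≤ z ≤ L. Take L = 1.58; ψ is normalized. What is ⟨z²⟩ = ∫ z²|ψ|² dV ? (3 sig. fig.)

By definition ⟨z²⟩ = ∫ z^2 |ψ(z)|² dz.
With ∫₀^L sin²(nπz/L) dz = L/2, evaluating both integrals, ⟨z²⟩ = -L^2/(8·π^2) + L^2/3.
Putting L = 1.58 gives 0.8005.

⟨z^2⟩ ≈ 0.801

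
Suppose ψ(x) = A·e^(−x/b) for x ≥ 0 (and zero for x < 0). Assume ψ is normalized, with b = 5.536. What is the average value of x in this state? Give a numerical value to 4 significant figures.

⟨x⟩ ≈ 2.768

⟨x⟩ = ∫ x |ψ|² dx over the full domain.
With ∫₀^∞ x^1 e^(−αx) dx = 1!/α^2, since the A² factors cancel between numerator and denominator, ⟨x⟩ = b/2.
With b = 5.536, ⟨x⟩ = 2.7680.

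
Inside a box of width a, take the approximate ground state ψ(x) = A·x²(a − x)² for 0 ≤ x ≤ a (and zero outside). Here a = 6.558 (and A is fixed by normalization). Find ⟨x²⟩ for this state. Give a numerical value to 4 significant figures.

⟨x^2⟩ ≈ 11.73

The expectation value is the |ψ|²-weighted average of x^2: ∫ x^2|ψ|² dx.
Evaluating both integrals, ⟨x²⟩ = 3·a^2/11.
With a = 6.558, ⟨x^2⟩ = 11.729.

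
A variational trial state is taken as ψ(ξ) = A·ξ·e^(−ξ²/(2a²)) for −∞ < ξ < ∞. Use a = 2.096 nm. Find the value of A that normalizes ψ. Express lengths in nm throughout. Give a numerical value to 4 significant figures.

A ≈ 0.3501 nm^(-3/2)

Normalization requires ∫|ψ|² dξ = 1, integrated from −∞ to ∞.
∫|ψ|² dξ = A²·(√(π)·a^3/2).
So A² = (√(π)·a^3/2)^(−1).
Plugging in a = 2.096 yields A = 0.35006.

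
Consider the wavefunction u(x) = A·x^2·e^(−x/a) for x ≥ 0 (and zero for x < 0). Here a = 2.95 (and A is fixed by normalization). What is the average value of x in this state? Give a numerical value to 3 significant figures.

⟨x⟩ ≈ 7.38

By definition ⟨x⟩ = ∫ x |u(x)|² dx.
With ∫₀^∞ x^5 e^(−αx) dx = 5!/α^6, since the A² factors cancel between numerator and denominator, ⟨x⟩ = 5·a/2.
With a = 2.95, ⟨x⟩ = 7.375.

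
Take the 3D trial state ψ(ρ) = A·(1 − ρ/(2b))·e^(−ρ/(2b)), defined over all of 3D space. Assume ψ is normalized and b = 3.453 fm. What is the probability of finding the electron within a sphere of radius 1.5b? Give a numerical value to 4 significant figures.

P ≈ 0.04995

Integrate the radial probability density 4πρ²|ψ|² over ρ ≤ 1.5b.
The full normalization integral is A²·[8·π·b^3] = 1, fixing A².
Let u = ρ/b; then A², 4π and the length scale all cancel, so P = ∫_{0}^{1.5} u^2·(1 - u/2)^2·e^(-u) du ÷ ∫_{0}^{∞} u^2·(1 - u/2)^2·e^(-u) du.
An antiderivative of u^2·(1 - u/2)^2·e^(-u) is -(u^4/4 + u^2 + 2·u + 2)·e^(-u); evaluating from 0 to 1.5 gives 2 - 545·e^(-3/2)/64, while the full integral is 2.
Taking the ratio yields P = 0.049954.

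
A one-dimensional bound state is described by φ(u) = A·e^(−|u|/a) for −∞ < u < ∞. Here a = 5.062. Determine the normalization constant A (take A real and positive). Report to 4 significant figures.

Require ∫ |φ|² du = 1 over the whole domain.
Using ∫₀^∞ uⁿ e^(−αu) du = n!/αⁿ⁺¹, carrying out the integral gives A² · a.
Substituting a = 5.062 gives A² = 0.19755, so A = 0.44447.

A ≈ 0.4445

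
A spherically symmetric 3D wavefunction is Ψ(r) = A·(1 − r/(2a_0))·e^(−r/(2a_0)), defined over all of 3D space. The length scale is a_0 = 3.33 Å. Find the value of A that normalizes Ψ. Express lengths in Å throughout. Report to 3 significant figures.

Require ∫ |Ψ|² 4πr² dr = 1 over the whole domain.
Using ∫₀^∞ rⁿ e^(−αr) dr = n!/αⁿ⁺¹, with Ψ = A·(1 − r/(2a_0))·e^(−r/(2a_0)), the integral evaluates to A²·[8·π·a_0^3].
With a_0 = 3.33: A² = 0.001078 and A = 0.03283.

A ≈ 0.0328 Å^(-3/2)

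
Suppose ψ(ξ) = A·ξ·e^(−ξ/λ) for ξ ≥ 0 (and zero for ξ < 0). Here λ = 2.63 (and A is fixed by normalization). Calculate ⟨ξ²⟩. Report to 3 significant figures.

The expectation value is the |ψ|²-weighted average of ξ^2: ∫ ξ^2|ψ|² dξ.
With ∫₀^∞ ξ^4 e^(−αξ) dξ = 4!/α^5, evaluating both integrals, ⟨ξ²⟩ = 3·λ^2.
Putting λ = 2.63 gives 20.75.

⟨ξ^2⟩ ≈ 20.8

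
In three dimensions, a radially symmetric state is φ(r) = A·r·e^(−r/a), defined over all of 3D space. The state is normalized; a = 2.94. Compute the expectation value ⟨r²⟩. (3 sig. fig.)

By definition ⟨r²⟩ = ∫ r^2 |φ(r)|² 4πr² dr.
Since the A² factors cancel between numerator and denominator, ⟨r²⟩ = 15·a^2/2.
Putting a = 2.94 gives 64.83.

⟨r^2⟩ ≈ 64.8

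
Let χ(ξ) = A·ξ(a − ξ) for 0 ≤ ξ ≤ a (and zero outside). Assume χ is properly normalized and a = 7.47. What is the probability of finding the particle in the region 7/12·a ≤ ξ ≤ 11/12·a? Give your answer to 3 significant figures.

P ≈ 0.342

P = ∫_{7/12·a}^{11/12·a} |χ(ξ)|² dξ.
Since A² = 1/(a^5/30), this is the region integral divided by the full normalization integral.
Substituting u = ξ/a, A² and the length scale cancel in the ratio: P = ∫_{7/12}^{11/12} u^2·(1 - u)^2 du / ∫_{0}^{1} u^2·(1 - u)^2 du.
Using ∫ u^2·(1 - u)^2 du = u^3·(6·u^2 - 15·u + 10)/30, the numerator is ≈ 0.011384 and the denominator is 1/30.
The result is P = 0.3415.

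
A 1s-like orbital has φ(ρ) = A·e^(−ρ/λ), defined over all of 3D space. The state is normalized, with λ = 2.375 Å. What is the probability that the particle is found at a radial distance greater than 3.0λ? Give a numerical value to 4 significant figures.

P ≈ 0.06197

P = ∫ |φ|² 4πρ² dρ over ρ > 3.0λ.
The full normalization integral is A²·[π·λ^3] = 1, fixing A².
Let u = ρ/λ; then A², 4π and the length scale all cancel, so P = ∫_{3.0}^{∞} u^2·e^(-2·u) du ÷ ∫_{0}^{∞} u^2·e^(-2·u) du.
With ∫ u^2·e^(-2·u) du = -(2·u^2 + 2·u + 1)·e^(-2·u)/4 + C, the region integral is 25·e^(-6)/4 and the full one is 1/4.
Taking the ratio yields P = 0.061969.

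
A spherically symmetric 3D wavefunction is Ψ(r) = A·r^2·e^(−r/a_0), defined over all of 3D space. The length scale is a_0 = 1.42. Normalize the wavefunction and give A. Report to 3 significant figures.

A ≈ 0.0349

The normalization condition is ∫|Ψ|² 4πr² dr = 1 from 0 to ∞.
The angular integral contributes 4π, leaving ∫₀^∞ r²|Ψ|² dr.
∫|Ψ|² 4πr² dr = A²·(45·π·a_0^7/2).
So A² = (45·π·a_0^7/2)^(−1).
With a_0 = 1.42: A² = 0.001215 and A = 0.03486.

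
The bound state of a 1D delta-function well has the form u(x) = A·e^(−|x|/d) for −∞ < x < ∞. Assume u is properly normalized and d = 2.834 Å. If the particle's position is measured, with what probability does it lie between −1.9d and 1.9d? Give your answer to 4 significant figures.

The probability is P = ∫ |u|² dx over [−1.9d, 1.9d].
With A² fixed by ∫|u|² = 1, i.e. A² = (d)^(−1), substitute and integrate.
Both integrals are even about x = 0, so only the x ≥ 0 halves are needed (the factors of 2 cancel). Substituting t = x/d, A² and the length scale cancel in the ratio: P = ∫_{0}^{1.9} e^(-2·t) dt / ∫_{0}^{∞} e^(-2·t) dt.
Using ∫ e^(-2·t) dt = -e^(-2·t)/2, the numerator is 1/2 - e^(-19/5)/2 and the denominator is 1/2.
This works out to P = 0.97763.

P ≈ 0.9776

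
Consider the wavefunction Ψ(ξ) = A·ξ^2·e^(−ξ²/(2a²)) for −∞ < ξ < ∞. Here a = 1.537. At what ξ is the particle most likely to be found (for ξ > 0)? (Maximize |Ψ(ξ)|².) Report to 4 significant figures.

Differentiate |Ψ(ξ)|² with respect to ξ and set to zero.
Solving yields ξ = √(2)·a.
With a = 1.537, the value of ξ > 0 at which the probability density is greatest is 2.1736.

ξ ≈ 2.174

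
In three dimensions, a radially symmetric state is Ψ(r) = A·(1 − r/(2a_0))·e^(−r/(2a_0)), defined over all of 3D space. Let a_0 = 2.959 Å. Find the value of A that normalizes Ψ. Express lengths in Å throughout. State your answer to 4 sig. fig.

The normalization condition is ∫|Ψ|² 4πr² dr = 1 from 0 to ∞.
In 3D with spherical symmetry the volume element is 4πr² dr.
Recall ∫₀^∞ r^m e^(−r/β) dr = m!·β^(m+1), the integral (without the A² prefactor) comes out to 8·π·a_0^3.
Substituting a_0 = 2.959 gives A² = 0.0015358, so A = 0.039189.

A ≈ 0.03919 Å^(-3/2)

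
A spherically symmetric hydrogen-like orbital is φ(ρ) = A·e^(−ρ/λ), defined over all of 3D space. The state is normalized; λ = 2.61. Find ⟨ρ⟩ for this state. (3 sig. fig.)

⟨ρ⟩ ≈ 3.92

The expectation value is the |φ|²-weighted average of ρ: ∫ ρ|φ|² 4πρ² dρ.
With ∫₀^∞ ρ^3 e^(−αρ) dρ = 3!/α^4, evaluating both integrals, ⟨ρ⟩ = 3·λ/2.
Putting λ = 2.61 gives 3.915.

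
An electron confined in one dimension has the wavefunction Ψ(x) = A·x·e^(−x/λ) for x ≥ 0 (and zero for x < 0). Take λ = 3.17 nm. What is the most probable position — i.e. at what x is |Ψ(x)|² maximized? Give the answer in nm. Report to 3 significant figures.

x ≈ 3.17 nm

The maximum of |Ψ(x)|² occurs where its derivative vanishes.
This gives x = λ.
With λ = 3.17, the most probable position is 3.170 nm.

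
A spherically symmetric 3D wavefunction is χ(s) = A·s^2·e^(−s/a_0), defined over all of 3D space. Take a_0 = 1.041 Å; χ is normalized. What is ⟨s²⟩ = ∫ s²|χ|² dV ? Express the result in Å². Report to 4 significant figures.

⟨s^2⟩ ≈ 15.17 Å^2

⟨s²⟩ = ∫ s^2 |χ|² 4πs² ds over the full domain.
Using ∫₀^∞ sⁿ e^(−αs) ds = n!/αⁿ⁺¹, evaluating both integrals, ⟨s²⟩ = 14·a_0^2.
Putting a_0 = 1.041 gives 15.172.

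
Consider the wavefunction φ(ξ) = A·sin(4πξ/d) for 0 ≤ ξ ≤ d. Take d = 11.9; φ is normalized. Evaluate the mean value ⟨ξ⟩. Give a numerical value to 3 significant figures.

The expectation value is the |φ|²-weighted average of ξ: ∫ ξ|φ|² dξ.
Using sin²θ = (1 − cos 2θ)/2, the ratio of the moment integral to the normalization integral gives ⟨ξ⟩ = d/2.
With d = 11.9, ⟨ξ⟩ = 5.950.

⟨ξ⟩ ≈ 5.95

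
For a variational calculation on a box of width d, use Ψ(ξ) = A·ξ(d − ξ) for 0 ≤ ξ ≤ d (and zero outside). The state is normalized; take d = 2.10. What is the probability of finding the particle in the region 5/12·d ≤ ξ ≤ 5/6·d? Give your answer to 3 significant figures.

The probability is P = ∫ |Ψ|² dξ over [5/12·d, 5/6·d].
The normalization integral ∫|Ψ|²dξ over the whole domain equals d^5/30·A², and A² cancels in the ratio.
Substituting u = ξ/d, A² and the length scale cancel in the ratio: P = ∫_{5/12}^{5/6} u^2·(1 - u)^2 du / ∫_{0}^{1} u^2·(1 - u)^2 du.
With ∫ u^2·(1 - u)^2 du = u^3·(6·u^2 - 15·u + 10)/30 + C, the region integral is ≈ 0.020596 and the full one is 1/30.
The result is P = 0.6179.

P ≈ 0.618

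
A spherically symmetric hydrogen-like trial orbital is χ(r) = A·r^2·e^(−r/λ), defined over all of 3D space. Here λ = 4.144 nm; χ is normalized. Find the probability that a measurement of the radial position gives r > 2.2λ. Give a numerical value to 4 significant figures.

Integrate the radial probability density 4πr²|χ|² over r > 2.2λ.
A² is fixed by ∫₀^∞ 4πr²|χ|² dr = 1, i.e. A² = (45·π·λ^7/2)^(−1).
In terms of u = r/λ (A², 4π and the length scale all cancel between numerator and denominator), P = [∫_{2.2}^{∞} u^6·e^(-2·u) du] / [∫_{0}^{∞} u^6·e^(-2·u) du].
With ∫ u^6·e^(-2·u) du = -(4·u^6 + 12·u^5 + 30·u^4 + 60·u^3 + 90·u^2 + 90·u + 45)·e^(-2·u)/8 + C, the region integral is ≈ 4.74550 and the full one is 45/8.
Taking the ratio yields P = 0.84365.

P ≈ 0.8436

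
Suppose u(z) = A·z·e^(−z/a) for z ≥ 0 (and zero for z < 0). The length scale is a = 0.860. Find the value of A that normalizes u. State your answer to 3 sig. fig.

A ≈ 2.51

We need A² ∫|f|² dz = 1, taking the integral from 0 to ∞.
∫|u|² dz = A²·(a^3/4).
Setting this equal to 1 gives A² = 1/(a^3/4).
With a = 0.860: A² = 6.289 and A = 2.508.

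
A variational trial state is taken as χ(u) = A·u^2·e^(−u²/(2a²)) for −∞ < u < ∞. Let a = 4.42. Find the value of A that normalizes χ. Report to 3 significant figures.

Normalization requires ∫|χ|² du = 1, integrated from −∞ to ∞.
The integral (without the A² prefactor) comes out to 3·√(π)·a^5/4.
Setting this equal to 1 gives A² = 1/(3·√(π)·a^5/4).
Plugging in a = 4.42 yields A = 0.02112.

A ≈ 0.0211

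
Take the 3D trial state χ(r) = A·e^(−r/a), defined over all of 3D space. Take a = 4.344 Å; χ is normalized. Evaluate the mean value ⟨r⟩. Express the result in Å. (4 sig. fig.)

⟨r⟩ ≈ 6.516 Å

⟨r⟩ = ∫ r |χ|² 4πr² dr over the full domain.
With ∫₀^∞ r^3 e^(−αr) dr = 3!/α^4, the ratio of the moment integral to the normalization integral gives ⟨r⟩ = 3·a/2.
Putting a = 4.344 gives 6.5160.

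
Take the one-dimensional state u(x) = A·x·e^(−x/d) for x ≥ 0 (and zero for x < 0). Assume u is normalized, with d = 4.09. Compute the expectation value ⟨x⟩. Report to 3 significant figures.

The expectation value is the |u|²-weighted average of x: ∫ x|u|² dx.
Since the A² factors cancel between numerator and denominator, ⟨x⟩ = 3·d/2.
With d = 4.09, ⟨x⟩ = 6.135.

⟨x⟩ ≈ 6.14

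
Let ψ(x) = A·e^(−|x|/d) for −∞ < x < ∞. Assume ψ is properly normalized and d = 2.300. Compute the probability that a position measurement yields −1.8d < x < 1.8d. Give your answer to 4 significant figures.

P ≈ 0.9727

P = ∫_{−1.8d}^{1.8d} |ψ(x)|² dx.
Since A² = 1/(d), this is the region integral divided by the full normalization integral.
By symmetry take twice the x ≥ 0 contribution in numerator and denominator; the 2's cancel. In terms of u = x/d (A² and the length scale cancel between numerator and denominator), P = [∫_{0}^{1.8} e^(-2·u) du] / [∫_{0}^{∞} e^(-2·u) du].
An antiderivative of e^(-2·u) is -e^(-2·u)/2; evaluating from 0 to 1.8 gives 1/2 - e^(-18/5)/2, while the full integral is 1/2.
Evaluating gives P = 0.97268.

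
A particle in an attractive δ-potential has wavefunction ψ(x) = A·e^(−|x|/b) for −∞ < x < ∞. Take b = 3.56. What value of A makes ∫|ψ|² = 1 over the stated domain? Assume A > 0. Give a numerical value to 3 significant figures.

A ≈ 0.530

Normalization requires ∫|ψ|² dx = 1, integrated from −∞ to ∞.
Recall ∫₀^∞ x^m e^(−x/β) dx = m!·β^(m+1), ∫|ψ|² dx = A²·(b).
So A² = (b)^(−1).
Plugging in b = 3.56 yields A = 0.5300.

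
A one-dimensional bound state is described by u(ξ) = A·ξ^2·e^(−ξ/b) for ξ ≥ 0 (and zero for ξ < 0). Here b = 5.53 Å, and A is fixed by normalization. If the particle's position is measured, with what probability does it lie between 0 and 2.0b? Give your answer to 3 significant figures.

P = ∫_{0}^{2.0b} |u(ξ)|² dξ.
The normalization integral ∫|u|²dξ over the whole domain equals 3·b^5/4·A², and A² cancels in the ratio.
Substituting t = ξ/b, A² and the length scale cancel in the ratio: P = ∫_{0}^{2.0} t^4·e^(-2·t) dt / ∫_{0}^{∞} t^4·e^(-2·t) dt.
With ∫ t^4·e^(-2·t) dt = -(t^4/2 + t^3 + 3·t^2/2 + 3·t/2 + 3/4)·e^(-2·t) + C, the region integral is 3/4 - 103·e^(-4)/4 and the full one is 3/4.
Evaluating gives P = 0.3712.

P ≈ 0.371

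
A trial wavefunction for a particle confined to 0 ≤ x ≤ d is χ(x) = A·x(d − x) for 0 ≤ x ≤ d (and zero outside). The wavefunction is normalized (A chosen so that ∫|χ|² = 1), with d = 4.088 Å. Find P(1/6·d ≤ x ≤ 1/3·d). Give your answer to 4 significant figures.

The probability is P = ∫ |χ|² dx over [1/6·d, 1/3·d].
Since A² = 1/(d^5/30), this is the region integral divided by the full normalization integral.
In terms of u = x/d (A² and the length scale cancel between numerator and denominator), P = [∫_{1/6}^{1/3} u^2·(1 - u)^2 du] / [∫_{0}^{1} u^2·(1 - u)^2 du].
With ∫ u^2·(1 - u)^2 du = u^3·(6·u^2 - 15·u + 10)/30 + C, the region integral is ≈ 0.00581276 and the full one is 1/30.
This works out to P = 113/648.

P ≈ 0.1744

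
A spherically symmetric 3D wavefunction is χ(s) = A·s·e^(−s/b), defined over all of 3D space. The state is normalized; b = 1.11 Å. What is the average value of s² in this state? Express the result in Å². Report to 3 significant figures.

⟨s^2⟩ ≈ 9.24 Å^2

By definition ⟨s²⟩ = ∫ s^2 |χ(s)|² 4πs² ds.
Evaluating both integrals, ⟨s²⟩ = 15·b^2/2.
Putting b = 1.11 gives 9.241.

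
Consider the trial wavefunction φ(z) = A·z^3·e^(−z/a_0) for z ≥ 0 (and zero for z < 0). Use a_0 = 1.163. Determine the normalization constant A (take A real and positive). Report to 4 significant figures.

A ≈ 0.2485

Normalization requires ∫|φ|² dz = 1, integrated from 0 to ∞.
Recall ∫₀^∞ z^m e^(−z/β) dz = m!·β^(m+1), the integral (without the A² prefactor) comes out to 45·a_0^7/8.
Plugging in a_0 = 1.163 yields A = 0.24855.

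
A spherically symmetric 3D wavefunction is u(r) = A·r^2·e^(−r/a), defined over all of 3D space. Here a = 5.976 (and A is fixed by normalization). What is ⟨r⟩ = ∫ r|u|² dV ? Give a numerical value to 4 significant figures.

By definition ⟨r⟩ = ∫ r |u(r)|² 4πr² dr.
Evaluating both integrals, ⟨r⟩ = 7·a/2.
Putting a = 5.976 gives 20.916.

⟨r⟩ ≈ 20.92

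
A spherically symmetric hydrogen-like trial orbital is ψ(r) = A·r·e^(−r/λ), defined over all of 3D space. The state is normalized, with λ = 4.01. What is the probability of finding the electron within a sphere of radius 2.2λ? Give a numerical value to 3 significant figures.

P ≈ 0.449

Integrate the radial probability density 4πr²|ψ|² over r ≤ 2.2λ.
A² is fixed by ∫₀^∞ 4πr²|ψ|² dr = 1, i.e. A² = (3·π·λ^5)^(−1).
Substituting u = r/λ, A², 4π and the length scale all cancel in the ratio: P = ∫_{0}^{2.2} u^4·e^(-2·u) du / ∫_{0}^{∞} u^4·e^(-2·u) du.
An antiderivative of u^4·e^(-2·u) is -(u^4/2 + u^3 + 3·u^2/2 + 3·u/2 + 3/4)·e^(-2·u); evaluating from 0 to 2.2 gives ≈ 0.33661, while the full integral is 3/4.
Taking the ratio yields P = 0.4488.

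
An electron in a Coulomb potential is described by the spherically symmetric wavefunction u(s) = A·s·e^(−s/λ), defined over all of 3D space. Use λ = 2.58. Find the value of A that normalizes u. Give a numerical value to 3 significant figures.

A ≈ 0.0305

Normalization requires ∫|u|² 4πs² ds = 1, integrated from 0 to ∞.
In 3D with spherical symmetry the volume element is 4πs² ds.
With ∫₀^∞ s^4 e^(−αs) ds = 4!/α^5, with u = A·s·e^(−s/λ), the integral evaluates to A²·[3·π·λ^5].
So A² = (3·π·λ^5)^(−1).
With λ = 2.58: A² = 0.0009282 and A = 0.03047.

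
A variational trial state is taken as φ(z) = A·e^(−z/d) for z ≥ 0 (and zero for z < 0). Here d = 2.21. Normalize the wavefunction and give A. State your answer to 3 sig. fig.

A ≈ 0.951

The normalization condition is ∫|φ|² dz = 1 from 0 to ∞.
Using ∫₀^∞ zⁿ e^(−αz) dz = n!/αⁿ⁺¹, carrying out the integral gives A² · d/2.
Hence A² = 1/[d/2].
Substituting d = 2.21 gives A² = 0.9050, so A = 0.9513.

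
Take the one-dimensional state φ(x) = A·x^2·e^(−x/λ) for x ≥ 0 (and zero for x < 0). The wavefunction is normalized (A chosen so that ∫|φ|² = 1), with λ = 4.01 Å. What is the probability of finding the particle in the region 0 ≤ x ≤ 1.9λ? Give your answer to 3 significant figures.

P = ∫_{0}^{1.9λ} |φ(x)|² dx.
With A² fixed by ∫|φ|² = 1, i.e. A² = (3·λ^5/4)^(−1), substitute and integrate.
Let u = x/λ; then A² and the length scale cancel, so P = ∫_{0}^{1.9} u^4·e^(-2·u) du ÷ ∫_{0}^{∞} u^4·e^(-2·u) du.
Using ∫ u^4·e^(-2·u) du = -(u^4/2 + u^3 + 3·u^2/2 + 3·u/2 + 3/4)·e^(-2·u), the numerator is ≈ 0.24912 and the denominator is 3/4.
This works out to P = 0.3322.

P ≈ 0.332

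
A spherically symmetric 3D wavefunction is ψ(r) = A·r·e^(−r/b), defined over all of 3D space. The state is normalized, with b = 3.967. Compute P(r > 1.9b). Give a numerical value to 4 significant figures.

P ≈ 0.6678

P = ∫ |ψ|² 4πr² dr over r > 1.9b.
A² is fixed by ∫₀^∞ 4πr²|ψ|² dr = 1, i.e. A² = (3·π·b^5)^(−1).
Substituting u = r/b, A², 4π and the length scale all cancel in the ratio: P = ∫_{1.9}^{∞} u^4·e^(-2·u) du / ∫_{0}^{∞} u^4·e^(-2·u) du.
An antiderivative of u^4·e^(-2·u) is -(u^4/2 + u^3 + 3·u^2/2 + 3·u/2 + 3/4)·e^(-2·u); evaluating from 1.9 to ∞ gives ≈ 0.500883, while the full integral is 3/4.
Taking the ratio yields P = 0.66784.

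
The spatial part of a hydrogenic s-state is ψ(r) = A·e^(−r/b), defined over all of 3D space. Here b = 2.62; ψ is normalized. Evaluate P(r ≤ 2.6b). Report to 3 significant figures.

Integrate the radial probability density 4πr²|ψ|² over r ≤ 2.6b.
A² is fixed by ∫₀^∞ 4πr²|ψ|² dr = 1, i.e. A² = (π·b^3)^(−1).
In terms of u = r/b (A², 4π and the length scale all cancel between numerator and denominator), P = [∫_{0}^{2.6} u^2·e^(-2·u) du] / [∫_{0}^{∞} u^2·e^(-2·u) du].
An antiderivative of u^2·e^(-2·u) is -(2·u^2 + 2·u + 1)·e^(-2·u)/4; evaluating from 0 to 2.6 gives 1/4 - 493·e^(-26/5)/100, while the full integral is 1/4.
Taking the ratio yields P = 0.8912.

P ≈ 0.891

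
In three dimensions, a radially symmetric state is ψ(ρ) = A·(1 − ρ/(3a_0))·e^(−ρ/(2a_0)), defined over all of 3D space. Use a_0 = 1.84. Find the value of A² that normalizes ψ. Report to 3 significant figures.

A^2 ≈ 0.0192

Require ∫ |ψ|² 4πρ² dρ = 1 over the whole domain.
Recall ∫₀^∞ ρ^m e^(−ρ/β) dρ = m!·β^(m+1), with ψ = A·(1 − ρ/(3a_0))·e^(−ρ/(2a_0)), the integral evaluates to A²·[8·π·a_0^3/3].
Hence A² = 1/[8·π·a_0^3/3].
With a_0 = 1.84: A² = 0.01916 and A = 0.1384.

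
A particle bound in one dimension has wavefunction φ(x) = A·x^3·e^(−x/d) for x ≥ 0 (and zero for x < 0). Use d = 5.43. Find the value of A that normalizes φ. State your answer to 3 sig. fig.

A ≈ 0.00113

Normalization requires ∫|φ|² dx = 1, integrated from 0 to ∞.
Using ∫₀^∞ xⁿ e^(−αx) dx = n!/αⁿ⁺¹, the integral (without the A² prefactor) comes out to 45·d^7/8.
Setting this equal to 1 gives A² = 1/(45·d^7/8).
Plugging in d = 5.43 yields A = 0.001130.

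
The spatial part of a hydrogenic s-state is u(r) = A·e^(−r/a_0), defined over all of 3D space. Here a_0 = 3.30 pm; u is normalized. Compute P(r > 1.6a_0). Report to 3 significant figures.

With dV = 4πr²dr, the probability is ∫|u|² dV over r > 1.6a_0.
A² is fixed by ∫₀^∞ 4πr²|u|² dr = 1, i.e. A² = (π·a_0^3)^(−1).
Let t = r/a_0; then A², 4π and the length scale all cancel, so P = ∫_{1.6}^{∞} t^2·e^(-2·t) dt ÷ ∫_{0}^{∞} t^2·e^(-2·t) dt.
With ∫ t^2·e^(-2·t) dt = -(2·t^2 + 2·t + 1)·e^(-2·t)/4 + C, the region integral is 233·e^(-16/5)/100 and the full one is 1/4.
Taking the ratio yields P = 0.3799.

P ≈ 0.380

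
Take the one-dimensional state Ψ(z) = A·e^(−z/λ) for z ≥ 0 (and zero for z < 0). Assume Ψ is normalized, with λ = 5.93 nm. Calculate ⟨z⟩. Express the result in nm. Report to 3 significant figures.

The expectation value is the |Ψ|²-weighted average of z: ∫ z|Ψ|² dz.
Since the A² factors cancel between numerator and denominator, ⟨z⟩ = λ/2.
With λ = 5.93, ⟨z⟩ = 2.965.

⟨z⟩ ≈ 2.97 nm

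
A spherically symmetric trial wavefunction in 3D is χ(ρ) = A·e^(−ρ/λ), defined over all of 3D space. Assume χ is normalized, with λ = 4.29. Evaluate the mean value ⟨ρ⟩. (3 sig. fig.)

⟨ρ⟩ ≈ 6.44

The expectation value is the |χ|²-weighted average of ρ: ∫ ρ|χ|² 4πρ² dρ.
Using ∫₀^∞ ρⁿ e^(−αρ) dρ = n!/αⁿ⁺¹, evaluating both integrals, ⟨ρ⟩ = 3·λ/2.
With λ = 4.29, ⟨ρ⟩ = 6.435.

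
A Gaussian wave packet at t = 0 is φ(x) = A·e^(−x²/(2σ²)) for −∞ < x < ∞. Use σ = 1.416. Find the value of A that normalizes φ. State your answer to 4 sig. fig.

We need A² ∫|f|² dx = 1, taking the integral from −∞ to ∞.
With ∫_{−∞}^{∞} x^(2m) e^(−αx²) dx = (2m−1)!!·√π / (2^m α^(m+1/2)), carrying out the integral gives A² · √(π)·σ.
Setting this equal to 1 gives A² = 1/(√(π)·σ).
With σ = 1.416: A² = 0.39844 and A = 0.63122.

A ≈ 0.6312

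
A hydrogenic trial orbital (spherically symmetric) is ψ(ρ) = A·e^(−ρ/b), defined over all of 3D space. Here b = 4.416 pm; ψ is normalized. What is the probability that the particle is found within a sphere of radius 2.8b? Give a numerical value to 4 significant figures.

With dV = 4πρ²dρ, the probability is ∫|ψ|² dV over ρ ≤ 2.8b.
The full normalization integral is A²·[π·b^3] = 1, fixing A².
Let u = ρ/b; then A², 4π and the length scale all cancel, so P = ∫_{0}^{2.8} u^2·e^(-2·u) du ÷ ∫_{0}^{∞} u^2·e^(-2·u) du.
Using ∫ u^2·e^(-2·u) du = -(2·u^2 + 2·u + 1)·e^(-2·u)/4, the numerator is 1/4 - 557·e^(-28/5)/100 and the denominator is 1/4.
The region integral divided by the full integral gives P = 0.91761.

P ≈ 0.9176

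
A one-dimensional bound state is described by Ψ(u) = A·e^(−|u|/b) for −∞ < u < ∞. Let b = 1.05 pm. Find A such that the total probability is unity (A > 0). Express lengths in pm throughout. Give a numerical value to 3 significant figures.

A ≈ 0.976 pm^(-1/2)

Normalization requires ∫|Ψ|² du = 1, integrated from −∞ to ∞.
Using ∫₀^∞ uⁿ e^(−αu) du = n!/αⁿ⁺¹, ∫|Ψ|² du = A²·(b).
Hence A² = 1/[b].
Substituting b = 1.05 gives A² = 0.9524, so A = 0.9759.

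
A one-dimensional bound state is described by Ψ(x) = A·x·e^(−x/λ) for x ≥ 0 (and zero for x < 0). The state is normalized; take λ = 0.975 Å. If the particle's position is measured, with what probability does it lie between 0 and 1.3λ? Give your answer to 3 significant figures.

|Ψ|² is the probability density, so P = ∫_{0}^{1.3λ} |Ψ|² dx.
With A² fixed by ∫|Ψ|² = 1, i.e. A² = (λ^3/4)^(−1), substitute and integrate.
Let u = x/λ; then A² and the length scale cancel, so P = ∫_{0}^{1.3} u^2·e^(-2·u) du ÷ ∫_{0}^{∞} u^2·e^(-2·u) du.
An antiderivative of u^2·e^(-2·u) is -(2·u^2 + 2·u + 1)·e^(-2·u)/4; evaluating from 0 to 1.3 gives 1/4 - 349·e^(-13/5)/200, while the full integral is 1/4.
Taking the ratio, P = 0.4816.

P ≈ 0.482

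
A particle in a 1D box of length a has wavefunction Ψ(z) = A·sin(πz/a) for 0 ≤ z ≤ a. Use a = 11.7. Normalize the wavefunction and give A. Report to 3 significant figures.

We need A² ∫|f|² dz = 1, taking the integral from 0 to a.
The integral (without the A² prefactor) comes out to a/2.
Hence A² = 1/[a/2].
Plugging in a = 11.7 yields A = 0.4134.

A ≈ 0.413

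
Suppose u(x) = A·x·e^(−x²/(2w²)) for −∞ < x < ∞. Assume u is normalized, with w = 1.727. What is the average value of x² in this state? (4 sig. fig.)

By definition ⟨x²⟩ = ∫ x^2 |u(x)|² dx.
Using the Gaussian integral ∫_{−∞}^{∞} e^(−αx²) dx = √(π/α), since the A² factors cancel between numerator and denominator, ⟨x²⟩ = 3·w^2/2.
Putting w = 1.727 gives 4.4738.

⟨x^2⟩ ≈ 4.474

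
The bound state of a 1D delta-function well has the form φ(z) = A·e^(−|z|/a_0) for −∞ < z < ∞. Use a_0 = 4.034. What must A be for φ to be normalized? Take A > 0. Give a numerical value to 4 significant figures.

We need A² ∫|f|² dz = 1, taking the integral from −∞ to ∞.
Recall ∫₀^∞ z^m e^(−z/β) dz = m!·β^(m+1), carrying out the integral gives A² · a_0.
Hence A² = 1/[a_0].
Plugging in a_0 = 4.034 yields A = 0.49789.

A ≈ 0.4979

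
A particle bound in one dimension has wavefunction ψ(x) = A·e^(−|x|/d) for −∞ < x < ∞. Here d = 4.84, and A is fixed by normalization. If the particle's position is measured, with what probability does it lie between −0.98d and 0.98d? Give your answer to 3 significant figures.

P = ∫_{−0.98d}^{0.98d} |ψ(x)|² dx.
The normalization integral ∫|ψ|²dx over the whole domain equals d·A², and A² cancels in the ratio.
By symmetry take twice the x ≥ 0 contribution in numerator and denominator; the 2's cancel. Let u = x/d; then A² and the length scale cancel, so P = ∫_{0}^{0.98} e^(-2·u) du ÷ ∫_{0}^{∞} e^(-2·u) du.
Using ∫ e^(-2·u) du = -e^(-2·u)/2, the numerator is 1/2 - e^(-49/25)/2 and the denominator is 1/2.
Taking the ratio, P = 0.8591.

P ≈ 0.859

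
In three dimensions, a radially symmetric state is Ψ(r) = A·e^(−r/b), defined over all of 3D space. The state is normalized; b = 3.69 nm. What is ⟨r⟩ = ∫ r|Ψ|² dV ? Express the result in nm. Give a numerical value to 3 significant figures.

⟨r⟩ ≈ 5.54 nm

The expectation value is the |Ψ|²-weighted average of r: ∫ r|Ψ|² 4πr² dr.
Since the A² factors cancel between numerator and denominator, ⟨r⟩ = 3·b/2.
With b = 3.69, ⟨r⟩ = 5.535.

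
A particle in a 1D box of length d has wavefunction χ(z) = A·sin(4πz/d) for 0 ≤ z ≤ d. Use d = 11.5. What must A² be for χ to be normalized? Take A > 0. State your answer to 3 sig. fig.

A^2 ≈ 0.174

We need A² ∫|f|² dz = 1, taking the integral from 0 to d.
With ∫₀^d sin²(nπz/d) dz = d/2, with χ = A·sin(4πz/d), the integral evaluates to A²·[d/2].
Hence A² = 1/[d/2].
Substituting d = 11.5 gives A² = 0.1739, so A = 0.4170.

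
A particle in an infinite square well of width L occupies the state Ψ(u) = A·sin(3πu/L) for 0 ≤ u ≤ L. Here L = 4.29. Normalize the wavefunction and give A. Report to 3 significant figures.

The normalization condition is ∫|Ψ|² du = 1 from 0 to L.
With Ψ = A·sin(3πu/L), the integral evaluates to A²·[L/2].
So A² = (L/2)^(−1).
With L = 4.29: A² = 0.4662 and A = 0.6828.

A ≈ 0.683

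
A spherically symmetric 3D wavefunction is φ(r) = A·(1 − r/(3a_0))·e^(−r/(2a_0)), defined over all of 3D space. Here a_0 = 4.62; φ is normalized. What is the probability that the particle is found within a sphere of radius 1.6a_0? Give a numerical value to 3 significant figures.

P ≈ 0.272

P = ∫ |φ|² 4πr² dr over r ≤ 1.6a_0.
The full normalization integral is A²·[8·π·a_0^3/3] = 1, fixing A².
Let u = r/a_0; then A², 4π and the length scale all cancel, so P = ∫_{0}^{1.6} u^2·(1 - u/3)^2·e^(-u) du ÷ ∫_{0}^{∞} u^2·(1 - u/3)^2·e^(-u) du.
An antiderivative of u^2·(1 - u/3)^2·e^(-u) is (-u^4 + 2·u^3 - 3·u^2 - 6·u - 6)·e^(-u)/9; evaluating from 0 to 1.6 gives ≈ 0.18118, while the full integral is 2/3.
This evaluates to P = 0.2718.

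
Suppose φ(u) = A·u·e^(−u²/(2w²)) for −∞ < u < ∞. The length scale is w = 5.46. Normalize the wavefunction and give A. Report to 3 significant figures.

Normalization requires ∫|φ|² du = 1, integrated from −∞ to ∞.
∫|φ|² du = A²·(√(π)·w^3/2).
Setting this equal to 1 gives A² = 1/(√(π)·w^3/2).
With w = 5.46: A² = 0.006932 and A = 0.08326.

A ≈ 0.0833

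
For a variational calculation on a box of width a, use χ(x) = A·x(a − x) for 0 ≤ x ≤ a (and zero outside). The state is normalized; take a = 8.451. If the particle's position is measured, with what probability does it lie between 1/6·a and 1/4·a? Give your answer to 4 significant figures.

P = ∫_{1/6·a}^{1/4·a} |χ(x)|² dx.
Since A² = 1/(a^5/30), this is the region integral divided by the full normalization integral.
In terms of u = x/a (A² and the length scale cancel between numerator and denominator), P = [∫_{1/6}^{1/4} u^2·(1 - u)^2 du] / [∫_{0}^{1} u^2·(1 - u)^2 du].
Using ∫ u^2·(1 - u)^2 du = u^3·(6·u^2 - 15·u + 10)/30, the numerator is ≈ 0.00226739 and the denominator is 1/30.
The result is P = 0.068022.

P ≈ 0.06802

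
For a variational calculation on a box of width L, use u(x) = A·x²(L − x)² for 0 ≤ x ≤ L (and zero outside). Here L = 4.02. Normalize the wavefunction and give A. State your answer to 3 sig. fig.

Normalization requires ∫|u|² dx = 1, integrated from 0 to L.
Expanding the polynomial and integrating term by term, the integral (without the A² prefactor) comes out to L^9/630.
Plugging in L = 4.02 yields A = 0.04794.

A ≈ 0.0479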